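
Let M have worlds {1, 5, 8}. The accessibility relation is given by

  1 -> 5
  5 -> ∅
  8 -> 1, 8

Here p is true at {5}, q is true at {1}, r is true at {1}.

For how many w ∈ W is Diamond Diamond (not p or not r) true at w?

1

1: successors {5}; Diamond (not p or not r) there: 5:F. ✗
5: no successors, so Diamond Diamond (not p or not r) fails. ✗
8: successors {1, 8}; Diamond (not p or not r) there: 1:T, 8:T. ✓
Satisfying worlds: {8}.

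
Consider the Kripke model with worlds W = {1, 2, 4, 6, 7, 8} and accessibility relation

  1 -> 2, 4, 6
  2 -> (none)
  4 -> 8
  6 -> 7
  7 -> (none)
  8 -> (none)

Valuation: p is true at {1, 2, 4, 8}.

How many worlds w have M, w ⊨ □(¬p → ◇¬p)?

1: successors {2, 4, 6}; ¬p → ◇¬p there: 2:T, 4:T, 6:T. ✓
2: no successors, so □(¬p → ◇¬p) holds vacuously. ✓
4: successors {8}; ¬p → ◇¬p there: 8:T. ✓
6: successors {7}; ¬p → ◇¬p there: 7:F. ✗
7: no successors, so □(¬p → ◇¬p) holds vacuously. ✓
8: no successors, so □(¬p → ◇¬p) holds vacuously. ✓
Satisfying worlds: {1, 2, 4, 7, 8}.

5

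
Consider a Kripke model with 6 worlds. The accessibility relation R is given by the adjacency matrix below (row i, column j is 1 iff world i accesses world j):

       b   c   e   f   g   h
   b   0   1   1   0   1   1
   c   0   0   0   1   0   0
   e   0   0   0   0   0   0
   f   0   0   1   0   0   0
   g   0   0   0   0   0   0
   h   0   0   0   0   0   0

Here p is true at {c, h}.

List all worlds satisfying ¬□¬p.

{b}

b: □¬p is F. ✓
c: □¬p is T. ✗
e: □¬p is T. ✗
f: □¬p is T. ✗
g: □¬p is T. ✗
h: □¬p is T. ✗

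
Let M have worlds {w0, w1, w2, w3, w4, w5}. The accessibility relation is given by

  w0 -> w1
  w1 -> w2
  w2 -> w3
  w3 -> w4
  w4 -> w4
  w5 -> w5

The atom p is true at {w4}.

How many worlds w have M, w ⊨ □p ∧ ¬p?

1

w0: □p is F, ¬p is T. ✗
w1: □p is F, ¬p is T. ✗
w2: □p is F, ¬p is T. ✗
w3: □p is T, ¬p is T. ✓
w4: □p is T, ¬p is F. ✗
w5: □p is F, ¬p is T. ✗
Satisfying worlds: {w3}.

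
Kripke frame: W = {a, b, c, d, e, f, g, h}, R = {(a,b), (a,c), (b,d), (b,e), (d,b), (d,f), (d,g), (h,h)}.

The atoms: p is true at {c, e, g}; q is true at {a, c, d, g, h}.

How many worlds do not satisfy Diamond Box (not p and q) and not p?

a: Diamond Box (not p and q) is T, not p is T. ✓
b: Diamond Box (not p and q) is T, not p is T. ✓
c: Diamond Box (not p and q) is F, not p is F. ✗
d: Diamond Box (not p and q) is T, not p is T. ✓
e: Diamond Box (not p and q) is F, not p is F. ✗
f: Diamond Box (not p and q) is F, not p is T. ✗
g: Diamond Box (not p and q) is F, not p is F. ✗
h: Diamond Box (not p and q) is T, not p is T. ✓
Satisfying worlds: {a, b, d, h}.
So Diamond Box (not p and q) and not p fails at the other 4 worlds.

4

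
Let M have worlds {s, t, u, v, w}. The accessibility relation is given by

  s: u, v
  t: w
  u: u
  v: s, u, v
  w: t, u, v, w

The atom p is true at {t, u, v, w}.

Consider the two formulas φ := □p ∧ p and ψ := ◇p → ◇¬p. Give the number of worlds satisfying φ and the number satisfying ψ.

3 and 1

For □p ∧ p:
s: □p is T, p is F. ✗
t: □p is T, p is T. ✓
u: □p is T, p is T. ✓
v: □p is F, p is T. ✗
w: □p is T, p is T. ✓
— 3 worlds.
For ◇p → ◇¬p:
s: ◇p is T, ◇¬p is F. ✗
t: ◇p is T, ◇¬p is F. ✗
u: ◇p is T, ◇¬p is F. ✗
v: ◇p is T, ◇¬p is T. ✓
w: ◇p is T, ◇¬p is F. ✗
— 1 world.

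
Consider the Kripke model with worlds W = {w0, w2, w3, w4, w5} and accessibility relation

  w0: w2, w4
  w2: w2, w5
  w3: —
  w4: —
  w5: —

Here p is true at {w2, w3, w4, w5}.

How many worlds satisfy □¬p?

3

w0: successors {w2, w4}; ¬p there: w2:F, w4:F. ✗
w2: successors {w2, w5}; ¬p there: w2:F, w5:F. ✗
w3: no successors, so □¬p holds vacuously. ✓
w4: no successors, so □¬p holds vacuously. ✓
w5: no successors, so □¬p holds vacuously. ✓
Satisfying worlds: {w3, w4, w5}.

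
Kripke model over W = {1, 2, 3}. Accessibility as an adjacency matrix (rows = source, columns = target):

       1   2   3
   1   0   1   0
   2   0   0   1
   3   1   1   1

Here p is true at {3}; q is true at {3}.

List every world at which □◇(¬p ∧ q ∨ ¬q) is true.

1: successors {2}; ◇(¬p ∧ q ∨ ¬q) there: 2:F. ✗
2: successors {3}; ◇(¬p ∧ q ∨ ¬q) there: 3:T. ✓
3: successors {1, 2, 3}; ◇(¬p ∧ q ∨ ¬q) there: 1:T, 2:F, 3:T. ✗

{2}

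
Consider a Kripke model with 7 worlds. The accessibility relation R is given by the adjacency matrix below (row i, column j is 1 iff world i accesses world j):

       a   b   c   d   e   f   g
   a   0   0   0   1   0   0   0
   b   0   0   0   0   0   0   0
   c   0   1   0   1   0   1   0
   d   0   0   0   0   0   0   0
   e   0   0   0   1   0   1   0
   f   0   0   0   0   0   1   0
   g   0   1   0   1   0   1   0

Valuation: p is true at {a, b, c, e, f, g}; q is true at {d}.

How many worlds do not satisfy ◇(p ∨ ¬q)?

a: successors {d}; p ∨ ¬q there: d:F. ✗
b: no successors, so ◇(p ∨ ¬q) fails. ✗
c: successors {b, d, f}; p ∨ ¬q there: b:T, d:F, f:T. ✓
d: no successors, so ◇(p ∨ ¬q) fails. ✗
e: successors {d, f}; p ∨ ¬q there: d:F, f:T. ✓
f: successors {f}; p ∨ ¬q there: f:T. ✓
g: successors {b, d, f}; p ∨ ¬q there: b:T, d:F, f:T. ✓
Satisfying worlds: {c, e, f, g}.
So ◇(p ∨ ¬q) fails at the other 3 worlds.

3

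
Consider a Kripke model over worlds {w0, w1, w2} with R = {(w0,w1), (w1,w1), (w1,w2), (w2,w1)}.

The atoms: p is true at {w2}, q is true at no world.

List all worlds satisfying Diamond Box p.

∅

w0: successors {w1}; Box p there: w1:F. ✗
w1: successors {w1, w2}; Box p there: w1:F, w2:F. ✗
w2: successors {w1}; Box p there: w1:F. ✗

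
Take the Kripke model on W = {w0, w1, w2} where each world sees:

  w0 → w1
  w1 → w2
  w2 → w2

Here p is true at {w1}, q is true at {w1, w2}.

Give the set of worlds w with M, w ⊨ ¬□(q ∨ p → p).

{w1, w2}

w0: □(q ∨ p → p) is T. ✗
w1: □(q ∨ p → p) is F. ✓
w2: □(q ∨ p → p) is F. ✓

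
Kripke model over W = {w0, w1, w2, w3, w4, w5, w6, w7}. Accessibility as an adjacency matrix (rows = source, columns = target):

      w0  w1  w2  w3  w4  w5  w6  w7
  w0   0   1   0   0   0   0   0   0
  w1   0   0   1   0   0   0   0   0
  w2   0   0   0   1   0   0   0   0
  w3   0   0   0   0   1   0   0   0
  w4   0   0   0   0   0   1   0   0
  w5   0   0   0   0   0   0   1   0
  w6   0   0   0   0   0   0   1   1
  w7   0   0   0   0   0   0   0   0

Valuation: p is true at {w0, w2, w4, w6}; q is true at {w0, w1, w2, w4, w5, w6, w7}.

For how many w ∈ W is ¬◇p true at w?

4

w0: ◇p is F. ✓
w1: ◇p is T. ✗
w2: ◇p is F. ✓
w3: ◇p is T. ✗
w4: ◇p is F. ✓
w5: ◇p is T. ✗
w6: ◇p is T. ✗
w7: ◇p is F. ✓
Satisfying worlds: {w0, w2, w4, w7}.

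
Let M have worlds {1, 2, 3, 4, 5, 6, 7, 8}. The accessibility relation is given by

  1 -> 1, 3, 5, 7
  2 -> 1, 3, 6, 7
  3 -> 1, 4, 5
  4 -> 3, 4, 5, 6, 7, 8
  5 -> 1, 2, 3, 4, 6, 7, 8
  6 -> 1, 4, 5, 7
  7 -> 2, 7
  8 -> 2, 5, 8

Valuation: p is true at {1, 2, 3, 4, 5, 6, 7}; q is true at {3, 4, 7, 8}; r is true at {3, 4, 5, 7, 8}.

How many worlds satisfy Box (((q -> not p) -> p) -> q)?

1: successors {1, 3, 5, 7}; ((q -> not p) -> p) -> q there: 1:F, 3:T, 5:F, 7:T. ✗
2: successors {1, 3, 6, 7}; ((q -> not p) -> p) -> q there: 1:F, 3:T, 6:F, 7:T. ✗
3: successors {1, 4, 5}; ((q -> not p) -> p) -> q there: 1:F, 4:T, 5:F. ✗
4: successors {3, 4, 5, 6, 7, 8}; ((q -> not p) -> p) -> q there: 3:T, 4:T, 5:F, 6:F, 7:T, 8:T. ✗
5: successors {1, 2, 3, 4, 6, 7, 8}; ((q -> not p) -> p) -> q there: 1:F, 2:F, 3:T, 4:T, 6:F, 7:T, 8:T. ✗
6: successors {1, 4, 5, 7}; ((q -> not p) -> p) -> q there: 1:F, 4:T, 5:F, 7:T. ✗
7: successors {2, 7}; ((q -> not p) -> p) -> q there: 2:F, 7:T. ✗
8: successors {2, 5, 8}; ((q -> not p) -> p) -> q there: 2:F, 5:F, 8:T. ✗
Satisfying worlds: ∅.

0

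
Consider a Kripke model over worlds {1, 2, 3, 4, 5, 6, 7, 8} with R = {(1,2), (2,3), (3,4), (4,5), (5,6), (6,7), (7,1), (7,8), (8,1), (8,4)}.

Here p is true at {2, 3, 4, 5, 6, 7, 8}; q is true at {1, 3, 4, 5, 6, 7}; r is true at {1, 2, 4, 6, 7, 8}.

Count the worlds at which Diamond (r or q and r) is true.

6

1: successors {2}; r or q and r there: 2:T. ✓
2: successors {3}; r or q and r there: 3:F. ✗
3: successors {4}; r or q and r there: 4:T. ✓
4: successors {5}; r or q and r there: 5:F. ✗
5: successors {6}; r or q and r there: 6:T. ✓
6: successors {7}; r or q and r there: 7:T. ✓
7: successors {1, 8}; r or q and r there: 1:T, 8:T. ✓
8: successors {1, 4}; r or q and r there: 1:T, 4:T. ✓
Satisfying worlds: {1, 3, 5, 6, 7, 8}.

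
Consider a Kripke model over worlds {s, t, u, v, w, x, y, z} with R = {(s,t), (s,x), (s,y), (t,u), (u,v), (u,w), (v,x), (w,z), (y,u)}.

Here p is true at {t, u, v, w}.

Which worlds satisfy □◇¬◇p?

{t, u, x, y, z}

s: successors {t, x, y}; ◇¬◇p there: t:F, x:F, y:F. ✗
t: successors {u}; ◇¬◇p there: u:T. ✓
u: successors {v, w}; ◇¬◇p there: v:T, w:T. ✓
v: successors {x}; ◇¬◇p there: x:F. ✗
w: successors {z}; ◇¬◇p there: z:F. ✗
x: no successors, so □◇¬◇p holds vacuously. ✓
y: successors {u}; ◇¬◇p there: u:T. ✓
z: no successors, so □◇¬◇p holds vacuously. ✓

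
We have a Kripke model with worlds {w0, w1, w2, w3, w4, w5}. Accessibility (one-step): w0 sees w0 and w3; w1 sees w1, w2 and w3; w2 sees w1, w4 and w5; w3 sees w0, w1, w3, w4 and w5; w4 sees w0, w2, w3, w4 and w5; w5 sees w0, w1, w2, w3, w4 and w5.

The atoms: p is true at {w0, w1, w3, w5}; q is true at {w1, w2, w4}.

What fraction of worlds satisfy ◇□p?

2/3

w0: successors {w0, w3}; □p there: w0:T, w3:F. ✓
w1: successors {w1, w2, w3}; □p there: w1:F, w2:F, w3:F. ✗
w2: successors {w1, w4, w5}; □p there: w1:F, w4:F, w5:F. ✗
w3: successors {w0, w1, w3, w4, w5}; □p there: w0:T, w1:F, w3:F, w4:F, w5:F. ✓
w4: successors {w0, w2, w3, w4, w5}; □p there: w0:T, w2:F, w3:F, w4:F, w5:F. ✓
w5: successors {w0, w1, w2, w3, w4, w5}; □p there: w0:T, w1:F, w2:F, w3:F, w4:F, w5:F. ✓
That's 4 of 6 worlds, so 4/6 = 2/3.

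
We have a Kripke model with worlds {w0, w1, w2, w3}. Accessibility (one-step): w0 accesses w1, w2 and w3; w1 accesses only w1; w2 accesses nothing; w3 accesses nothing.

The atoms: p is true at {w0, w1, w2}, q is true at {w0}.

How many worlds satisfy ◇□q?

1

w0: successors {w1, w2, w3}; □q there: w1:F, w2:T, w3:T. ✓
w1: successors {w1}; □q there: w1:F. ✗
w2: no successors, so ◇□q fails. ✗
w3: no successors, so ◇□q fails. ✗
Satisfying worlds: {w0}.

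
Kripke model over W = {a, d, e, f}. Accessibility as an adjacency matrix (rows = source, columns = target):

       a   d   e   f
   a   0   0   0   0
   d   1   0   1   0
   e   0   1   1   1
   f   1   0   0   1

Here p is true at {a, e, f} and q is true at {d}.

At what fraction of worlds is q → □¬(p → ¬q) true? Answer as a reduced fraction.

3/4

a: q is F, □¬(p → ¬q) is T. ✓
d: q is T, □¬(p → ¬q) is F. ✗
e: q is F, □¬(p → ¬q) is F. ✓
f: q is F, □¬(p → ¬q) is F. ✓
That's 3 of 4 worlds, so 3/4.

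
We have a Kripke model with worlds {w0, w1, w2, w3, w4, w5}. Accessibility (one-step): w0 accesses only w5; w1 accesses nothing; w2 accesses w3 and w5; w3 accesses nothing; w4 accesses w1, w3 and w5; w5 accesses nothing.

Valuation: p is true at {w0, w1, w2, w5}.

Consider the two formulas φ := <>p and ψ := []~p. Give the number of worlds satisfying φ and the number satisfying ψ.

3 and 3

For <>p:
w0: successors {w5}; p there: w5:T. ✓
w1: no successors, so <>p fails. ✗
w2: successors {w3, w5}; p there: w3:F, w5:T. ✓
w3: no successors, so <>p fails. ✗
w4: successors {w1, w3, w5}; p there: w1:T, w3:F, w5:T. ✓
w5: no successors, so <>p fails. ✗
— 3 worlds.
For []~p:
w0: successors {w5}; ~p there: w5:F. ✗
w1: no successors, so []~p holds vacuously. ✓
w2: successors {w3, w5}; ~p there: w3:T, w5:F. ✗
w3: no successors, so []~p holds vacuously. ✓
w4: successors {w1, w3, w5}; ~p there: w1:F, w3:T, w5:F. ✗
w5: no successors, so []~p holds vacuously. ✓
— 3 worlds.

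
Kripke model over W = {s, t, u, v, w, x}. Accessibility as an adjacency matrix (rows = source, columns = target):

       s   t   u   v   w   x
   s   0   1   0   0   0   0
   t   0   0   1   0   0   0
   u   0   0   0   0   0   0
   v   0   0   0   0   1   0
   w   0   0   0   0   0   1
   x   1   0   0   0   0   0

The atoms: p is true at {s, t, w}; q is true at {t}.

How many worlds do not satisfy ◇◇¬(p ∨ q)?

s: successors {t}; ◇¬(p ∨ q) there: t:T. ✓
t: successors {u}; ◇¬(p ∨ q) there: u:F. ✗
u: no successors, so ◇◇¬(p ∨ q) fails. ✗
v: successors {w}; ◇¬(p ∨ q) there: w:T. ✓
w: successors {x}; ◇¬(p ∨ q) there: x:F. ✗
x: successors {s}; ◇¬(p ∨ q) there: s:F. ✗
Satisfying worlds: {s, v}.
So ◇◇¬(p ∨ q) fails at the other 4 worlds.

4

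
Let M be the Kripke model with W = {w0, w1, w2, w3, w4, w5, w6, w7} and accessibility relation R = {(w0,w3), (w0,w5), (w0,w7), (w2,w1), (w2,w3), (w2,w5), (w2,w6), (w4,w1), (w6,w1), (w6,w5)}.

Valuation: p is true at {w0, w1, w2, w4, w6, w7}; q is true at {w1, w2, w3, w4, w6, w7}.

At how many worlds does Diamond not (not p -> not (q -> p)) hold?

w0: successors {w3, w5, w7}; not (not p -> not (q -> p)) there: w3:F, w5:T, w7:F. ✓
w1: no successors, so Diamond not (not p -> not (q -> p)) fails. ✗
w2: successors {w1, w3, w5, w6}; not (not p -> not (q -> p)) there: w1:F, w3:F, w5:T, w6:F. ✓
w3: no successors, so Diamond not (not p -> not (q -> p)) fails. ✗
w4: successors {w1}; not (not p -> not (q -> p)) there: w1:F. ✗
w5: no successors, so Diamond not (not p -> not (q -> p)) fails. ✗
w6: successors {w1, w5}; not (not p -> not (q -> p)) there: w1:F, w5:T. ✓
w7: no successors, so Diamond not (not p -> not (q -> p)) fails. ✗
Satisfying worlds: {w0, w2, w6}.

3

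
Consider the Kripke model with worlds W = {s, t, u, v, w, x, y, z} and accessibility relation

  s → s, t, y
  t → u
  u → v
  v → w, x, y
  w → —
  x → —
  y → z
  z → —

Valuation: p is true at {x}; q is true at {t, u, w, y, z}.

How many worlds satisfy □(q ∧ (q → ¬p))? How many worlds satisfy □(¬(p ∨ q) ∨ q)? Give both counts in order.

For □(q ∧ (q → ¬p)):
s: successors {s, t, y}; q ∧ (q → ¬p) there: s:F, t:T, y:T. ✗
t: successors {u}; q ∧ (q → ¬p) there: u:T. ✓
u: successors {v}; q ∧ (q → ¬p) there: v:F. ✗
v: successors {w, x, y}; q ∧ (q → ¬p) there: w:T, x:F, y:T. ✗
w: no successors, so □(q ∧ (q → ¬p)) holds vacuously. ✓
x: no successors, so □(q ∧ (q → ¬p)) holds vacuously. ✓
y: successors {z}; q ∧ (q → ¬p) there: z:T. ✓
z: no successors, so □(q ∧ (q → ¬p)) holds vacuously. ✓
— 5 worlds.
For □(¬(p ∨ q) ∨ q):
s: successors {s, t, y}; ¬(p ∨ q) ∨ q there: s:T, t:T, y:T. ✓
t: successors {u}; ¬(p ∨ q) ∨ q there: u:T. ✓
u: successors {v}; ¬(p ∨ q) ∨ q there: v:T. ✓
v: successors {w, x, y}; ¬(p ∨ q) ∨ q there: w:T, x:F, y:T. ✗
w: no successors, so □(¬(p ∨ q) ∨ q) holds vacuously. ✓
x: no successors, so □(¬(p ∨ q) ∨ q) holds vacuously. ✓
y: successors {z}; ¬(p ∨ q) ∨ q there: z:T. ✓
z: no successors, so □(¬(p ∨ q) ∨ q) holds vacuously. ✓
— 7 worlds.

5 and 7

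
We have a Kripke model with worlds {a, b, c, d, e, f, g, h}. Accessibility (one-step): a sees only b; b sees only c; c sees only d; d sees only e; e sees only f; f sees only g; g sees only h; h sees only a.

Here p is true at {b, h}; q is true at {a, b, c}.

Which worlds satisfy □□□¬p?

a: successors {b}; □□¬p there: b:T. ✓
b: successors {c}; □□¬p there: c:T. ✓
c: successors {d}; □□¬p there: d:T. ✓
d: successors {e}; □□¬p there: e:T. ✓
e: successors {f}; □□¬p there: f:F. ✗
f: successors {g}; □□¬p there: g:T. ✓
g: successors {h}; □□¬p there: h:F. ✗
h: successors {a}; □□¬p there: a:T. ✓

{a, b, c, d, f, h}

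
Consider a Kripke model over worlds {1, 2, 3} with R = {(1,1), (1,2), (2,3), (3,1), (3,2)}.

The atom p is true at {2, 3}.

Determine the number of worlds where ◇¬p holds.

2

1: successors {1, 2}; ¬p there: 1:T, 2:F. ✓
2: successors {3}; ¬p there: 3:F. ✗
3: successors {1, 2}; ¬p there: 1:T, 2:F. ✓
Satisfying worlds: {1, 3}.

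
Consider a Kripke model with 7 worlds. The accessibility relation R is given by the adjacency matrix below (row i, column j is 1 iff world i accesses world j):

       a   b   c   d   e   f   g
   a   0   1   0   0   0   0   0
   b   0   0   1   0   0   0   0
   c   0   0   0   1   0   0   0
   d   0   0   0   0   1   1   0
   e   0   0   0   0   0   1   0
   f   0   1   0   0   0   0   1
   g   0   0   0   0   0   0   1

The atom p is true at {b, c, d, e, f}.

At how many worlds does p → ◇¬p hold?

a: p is F, ◇¬p is F. ✓
b: p is T, ◇¬p is F. ✗
c: p is T, ◇¬p is F. ✗
d: p is T, ◇¬p is F. ✗
e: p is T, ◇¬p is F. ✗
f: p is T, ◇¬p is T. ✓
g: p is F, ◇¬p is T. ✓
Satisfying worlds: {a, f, g}.

3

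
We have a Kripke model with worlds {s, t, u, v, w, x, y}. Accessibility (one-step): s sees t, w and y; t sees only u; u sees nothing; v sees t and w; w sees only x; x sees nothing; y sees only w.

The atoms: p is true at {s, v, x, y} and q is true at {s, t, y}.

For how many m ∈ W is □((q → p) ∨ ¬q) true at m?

s: successors {t, w, y}; (q → p) ∨ ¬q there: t:F, w:T, y:T. ✗
t: successors {u}; (q → p) ∨ ¬q there: u:T. ✓
u: no successors, so □((q → p) ∨ ¬q) holds vacuously. ✓
v: successors {t, w}; (q → p) ∨ ¬q there: t:F, w:T. ✗
w: successors {x}; (q → p) ∨ ¬q there: x:T. ✓
x: no successors, so □((q → p) ∨ ¬q) holds vacuously. ✓
y: successors {w}; (q → p) ∨ ¬q there: w:T. ✓
Satisfying worlds: {t, u, w, x, y}.

5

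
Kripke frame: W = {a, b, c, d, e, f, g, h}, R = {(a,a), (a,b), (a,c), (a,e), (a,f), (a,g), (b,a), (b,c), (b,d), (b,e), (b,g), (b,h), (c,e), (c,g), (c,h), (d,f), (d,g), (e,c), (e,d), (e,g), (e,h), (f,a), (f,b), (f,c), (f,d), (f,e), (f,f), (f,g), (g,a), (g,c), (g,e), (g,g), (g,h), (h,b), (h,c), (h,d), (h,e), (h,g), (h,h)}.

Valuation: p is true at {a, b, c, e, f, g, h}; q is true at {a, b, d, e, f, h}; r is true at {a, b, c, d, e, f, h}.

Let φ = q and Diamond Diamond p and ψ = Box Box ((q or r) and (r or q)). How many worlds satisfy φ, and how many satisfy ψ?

For q and Diamond Diamond p:
a: q is T, Diamond Diamond p is T. ✓
b: q is T, Diamond Diamond p is T. ✓
c: q is F, Diamond Diamond p is T. ✗
d: q is T, Diamond Diamond p is T. ✓
e: q is T, Diamond Diamond p is T. ✓
f: q is T, Diamond Diamond p is T. ✓
g: q is F, Diamond Diamond p is T. ✗
h: q is T, Diamond Diamond p is T. ✓
— 6 worlds.
For Box Box ((q or r) and (r or q)):
a: successors {a, b, c, e, f, g}; Box ((q or r) and (r or q)) there: a:F, b:F, c:F, e:F, f:F, g:F. ✗
b: successors {a, c, d, e, g, h}; Box ((q or r) and (r or q)) there: a:F, c:F, d:F, e:F, g:F, h:F. ✗
c: successors {e, g, h}; Box ((q or r) and (r or q)) there: e:F, g:F, h:F. ✗
d: successors {f, g}; Box ((q or r) and (r or q)) there: f:F, g:F. ✗
e: successors {c, d, g, h}; Box ((q or r) and (r or q)) there: c:F, d:F, g:F, h:F. ✗
f: successors {a, b, c, d, e, f, g}; Box ((q or r) and (r or q)) there: a:F, b:F, c:F, d:F, e:F, f:F, g:F. ✗
g: successors {a, c, e, g, h}; Box ((q or r) and (r or q)) there: a:F, c:F, e:F, g:F, h:F. ✗
h: successors {b, c, d, e, g, h}; Box ((q or r) and (r or q)) there: b:F, c:F, d:F, e:F, g:F, h:F. ✗
— 0 worlds.

6 and 0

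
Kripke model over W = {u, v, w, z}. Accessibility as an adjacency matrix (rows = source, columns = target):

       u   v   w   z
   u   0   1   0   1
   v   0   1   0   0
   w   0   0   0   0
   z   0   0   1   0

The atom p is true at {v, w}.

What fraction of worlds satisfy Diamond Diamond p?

1/2

u: successors {v, z}; Diamond p there: v:T, z:T. ✓
v: successors {v}; Diamond p there: v:T. ✓
w: no successors, so Diamond Diamond p fails. ✗
z: successors {w}; Diamond p there: w:F. ✗
That's 2 of 4 worlds, so 2/4 = 1/2.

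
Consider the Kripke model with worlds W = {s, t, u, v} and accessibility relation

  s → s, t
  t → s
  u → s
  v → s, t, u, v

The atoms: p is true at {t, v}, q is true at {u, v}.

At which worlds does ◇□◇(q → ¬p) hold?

{s, t, u, v}

s: successors {s, t}; □◇(q → ¬p) there: s:T, t:T. ✓
t: successors {s}; □◇(q → ¬p) there: s:T. ✓
u: successors {s}; □◇(q → ¬p) there: s:T. ✓
v: successors {s, t, u, v}; □◇(q → ¬p) there: s:T, t:T, u:T, v:T. ✓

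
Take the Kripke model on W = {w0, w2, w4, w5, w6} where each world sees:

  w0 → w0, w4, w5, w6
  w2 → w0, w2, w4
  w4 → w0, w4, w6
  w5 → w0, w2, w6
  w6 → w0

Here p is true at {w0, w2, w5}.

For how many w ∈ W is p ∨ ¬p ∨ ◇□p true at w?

w0: p is T, ¬p ∨ ◇□p is T. ✓
w2: p is T, ¬p ∨ ◇□p is F. ✓
w4: p is F, ¬p ∨ ◇□p is T. ✓
w5: p is T, ¬p ∨ ◇□p is T. ✓
w6: p is F, ¬p ∨ ◇□p is T. ✓
Satisfying worlds: {w0, w2, w4, w5, w6}.

5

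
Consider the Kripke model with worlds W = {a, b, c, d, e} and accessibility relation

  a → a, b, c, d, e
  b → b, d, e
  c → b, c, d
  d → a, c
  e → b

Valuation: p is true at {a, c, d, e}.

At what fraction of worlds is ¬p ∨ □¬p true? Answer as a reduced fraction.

a: ¬p is F, □¬p is F. ✗
b: ¬p is T, □¬p is F. ✓
c: ¬p is F, □¬p is F. ✗
d: ¬p is F, □¬p is F. ✗
e: ¬p is F, □¬p is T. ✓
That's 2 of 5 worlds, so 2/5.

2/5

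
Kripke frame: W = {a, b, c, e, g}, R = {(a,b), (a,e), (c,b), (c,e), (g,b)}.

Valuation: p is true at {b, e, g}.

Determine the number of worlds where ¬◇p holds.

a: ◇p is T. ✗
b: ◇p is F. ✓
c: ◇p is T. ✗
e: ◇p is F. ✓
g: ◇p is T. ✗
Satisfying worlds: {b, e}.

2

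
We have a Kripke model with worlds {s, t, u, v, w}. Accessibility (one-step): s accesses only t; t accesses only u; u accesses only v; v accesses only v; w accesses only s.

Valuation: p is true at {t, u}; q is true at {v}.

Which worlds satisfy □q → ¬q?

{s, t, u, w}

s: □q is F, ¬q is T. ✓
t: □q is F, ¬q is T. ✓
u: □q is T, ¬q is T. ✓
v: □q is T, ¬q is F. ✗
w: □q is F, ¬q is T. ✓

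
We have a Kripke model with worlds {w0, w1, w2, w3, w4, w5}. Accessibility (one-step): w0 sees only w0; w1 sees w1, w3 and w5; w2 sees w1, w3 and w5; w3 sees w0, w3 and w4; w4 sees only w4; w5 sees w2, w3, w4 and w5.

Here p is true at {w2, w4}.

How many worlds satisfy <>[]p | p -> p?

4

w0: <>[]p | p is F, p is F. ✓
w1: <>[]p | p is F, p is F. ✓
w2: <>[]p | p is T, p is T. ✓
w3: <>[]p | p is T, p is F. ✗
w4: <>[]p | p is T, p is T. ✓
w5: <>[]p | p is T, p is F. ✗
Satisfying worlds: {w0, w1, w2, w4}.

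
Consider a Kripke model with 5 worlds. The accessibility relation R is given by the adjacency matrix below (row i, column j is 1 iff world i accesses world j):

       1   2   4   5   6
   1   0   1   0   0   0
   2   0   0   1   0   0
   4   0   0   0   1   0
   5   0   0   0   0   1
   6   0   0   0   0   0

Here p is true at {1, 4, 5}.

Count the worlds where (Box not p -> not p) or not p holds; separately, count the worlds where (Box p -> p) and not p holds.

3 and 0

For (Box not p -> not p) or not p:
1: Box not p -> not p is F, not p is F. ✗
2: Box not p -> not p is T, not p is T. ✓
4: Box not p -> not p is T, not p is F. ✓
5: Box not p -> not p is F, not p is F. ✗
6: Box not p -> not p is T, not p is T. ✓
— 3 worlds.
For (Box p -> p) and not p:
1: Box p -> p is T, not p is F. ✗
2: Box p -> p is F, not p is T. ✗
4: Box p -> p is T, not p is F. ✗
5: Box p -> p is T, not p is F. ✗
6: Box p -> p is F, not p is T. ✗
— 0 worlds.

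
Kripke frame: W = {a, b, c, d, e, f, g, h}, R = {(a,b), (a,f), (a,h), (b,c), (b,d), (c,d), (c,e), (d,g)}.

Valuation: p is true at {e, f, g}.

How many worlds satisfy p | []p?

a: p is F, []p is F. ✗
b: p is F, []p is F. ✗
c: p is F, []p is F. ✗
d: p is F, []p is T. ✓
e: p is T, []p is T. ✓
f: p is T, []p is T. ✓
g: p is T, []p is T. ✓
h: p is F, []p is T. ✓
Satisfying worlds: {d, e, f, g, h}.

5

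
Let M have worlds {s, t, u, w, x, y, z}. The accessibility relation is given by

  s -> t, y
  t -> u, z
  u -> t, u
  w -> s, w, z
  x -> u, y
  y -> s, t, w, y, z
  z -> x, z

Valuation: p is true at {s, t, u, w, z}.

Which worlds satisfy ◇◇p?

{s, t, u, w, x, y, z}

s: successors {t, y}; ◇p there: t:T, y:T. ✓
t: successors {u, z}; ◇p there: u:T, z:T. ✓
u: successors {t, u}; ◇p there: t:T, u:T. ✓
w: successors {s, w, z}; ◇p there: s:T, w:T, z:T. ✓
x: successors {u, y}; ◇p there: u:T, y:T. ✓
y: successors {s, t, w, y, z}; ◇p there: s:T, t:T, w:T, y:T, z:T. ✓
z: successors {x, z}; ◇p there: x:T, z:T. ✓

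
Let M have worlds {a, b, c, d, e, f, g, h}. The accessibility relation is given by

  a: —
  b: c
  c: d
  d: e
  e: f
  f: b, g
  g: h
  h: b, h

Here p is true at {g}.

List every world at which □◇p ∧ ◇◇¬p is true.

a: □◇p is T, ◇◇¬p is F. ✗
b: □◇p is F, ◇◇¬p is T. ✗
c: □◇p is F, ◇◇¬p is T. ✗
d: □◇p is F, ◇◇¬p is T. ✗
e: □◇p is T, ◇◇¬p is T. ✓
f: □◇p is F, ◇◇¬p is T. ✗
g: □◇p is F, ◇◇¬p is T. ✗
h: □◇p is F, ◇◇¬p is T. ✗

{e}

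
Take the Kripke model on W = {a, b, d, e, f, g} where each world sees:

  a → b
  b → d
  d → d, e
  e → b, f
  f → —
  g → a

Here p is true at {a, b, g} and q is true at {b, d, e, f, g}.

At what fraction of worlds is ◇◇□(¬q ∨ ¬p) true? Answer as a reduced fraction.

a: successors {b}; ◇□(¬q ∨ ¬p) there: b:T. ✓
b: successors {d}; ◇□(¬q ∨ ¬p) there: d:T. ✓
d: successors {d, e}; ◇□(¬q ∨ ¬p) there: d:T, e:T. ✓
e: successors {b, f}; ◇□(¬q ∨ ¬p) there: b:T, f:F. ✓
f: no successors, so ◇◇□(¬q ∨ ¬p) fails. ✗
g: successors {a}; ◇□(¬q ∨ ¬p) there: a:T. ✓
That's 5 of 6 worlds, so 5/6.

5/6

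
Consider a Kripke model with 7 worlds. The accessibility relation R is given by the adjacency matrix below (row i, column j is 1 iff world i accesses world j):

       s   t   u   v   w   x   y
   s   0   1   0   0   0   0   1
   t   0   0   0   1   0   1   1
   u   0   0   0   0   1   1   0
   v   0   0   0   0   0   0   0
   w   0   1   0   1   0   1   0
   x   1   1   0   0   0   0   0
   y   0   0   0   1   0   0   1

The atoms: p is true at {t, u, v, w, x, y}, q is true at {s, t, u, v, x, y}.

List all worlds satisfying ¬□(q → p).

s: □(q → p) is T. ✗
t: □(q → p) is T. ✗
u: □(q → p) is T. ✗
v: □(q → p) is T. ✗
w: □(q → p) is T. ✗
x: □(q → p) is F. ✓
y: □(q → p) is T. ✗

{x}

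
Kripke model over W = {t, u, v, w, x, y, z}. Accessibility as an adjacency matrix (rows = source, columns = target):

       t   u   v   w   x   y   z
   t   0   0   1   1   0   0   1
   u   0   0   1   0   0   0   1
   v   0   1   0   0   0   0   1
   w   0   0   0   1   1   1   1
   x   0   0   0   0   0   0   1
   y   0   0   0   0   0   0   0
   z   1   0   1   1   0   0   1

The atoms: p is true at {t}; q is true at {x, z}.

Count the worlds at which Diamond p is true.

t: successors {v, w, z}; p there: v:F, w:F, z:F. ✗
u: successors {v, z}; p there: v:F, z:F. ✗
v: successors {u, z}; p there: u:F, z:F. ✗
w: successors {w, x, y, z}; p there: w:F, x:F, y:F, z:F. ✗
x: successors {z}; p there: z:F. ✗
y: no successors, so Diamond p fails. ✗
z: successors {t, v, w, z}; p there: t:T, v:F, w:F, z:F. ✓
Satisfying worlds: {z}.

1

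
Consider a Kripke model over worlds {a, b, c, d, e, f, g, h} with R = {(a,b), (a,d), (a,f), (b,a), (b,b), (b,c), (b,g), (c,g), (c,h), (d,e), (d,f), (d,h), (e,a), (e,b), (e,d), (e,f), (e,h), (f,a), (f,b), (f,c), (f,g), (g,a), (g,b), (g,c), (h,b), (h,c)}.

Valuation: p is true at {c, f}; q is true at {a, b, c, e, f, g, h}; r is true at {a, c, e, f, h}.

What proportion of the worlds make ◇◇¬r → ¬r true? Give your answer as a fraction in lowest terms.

3/8

a: ◇◇¬r is T, ¬r is F. ✗
b: ◇◇¬r is T, ¬r is T. ✓
c: ◇◇¬r is T, ¬r is F. ✗
d: ◇◇¬r is T, ¬r is T. ✓
e: ◇◇¬r is T, ¬r is F. ✗
f: ◇◇¬r is T, ¬r is F. ✗
g: ◇◇¬r is T, ¬r is T. ✓
h: ◇◇¬r is T, ¬r is F. ✗
That's 3 of 8 worlds, so 3/8.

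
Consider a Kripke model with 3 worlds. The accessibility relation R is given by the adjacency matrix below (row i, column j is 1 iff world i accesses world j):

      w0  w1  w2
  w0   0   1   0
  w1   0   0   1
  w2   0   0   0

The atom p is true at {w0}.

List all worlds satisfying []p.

w0: successors {w1}; p there: w1:F. ✗
w1: successors {w2}; p there: w2:F. ✗
w2: no successors, so []p holds vacuously. ✓

{w2}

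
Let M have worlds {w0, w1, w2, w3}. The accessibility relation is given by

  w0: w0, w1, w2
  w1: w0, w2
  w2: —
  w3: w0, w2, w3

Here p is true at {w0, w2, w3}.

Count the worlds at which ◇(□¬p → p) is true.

w0: successors {w0, w1, w2}; □¬p → p there: w0:T, w1:T, w2:T. ✓
w1: successors {w0, w2}; □¬p → p there: w0:T, w2:T. ✓
w2: no successors, so ◇(□¬p → p) fails. ✗
w3: successors {w0, w2, w3}; □¬p → p there: w0:T, w2:T, w3:T. ✓
Satisfying worlds: {w0, w1, w3}.

3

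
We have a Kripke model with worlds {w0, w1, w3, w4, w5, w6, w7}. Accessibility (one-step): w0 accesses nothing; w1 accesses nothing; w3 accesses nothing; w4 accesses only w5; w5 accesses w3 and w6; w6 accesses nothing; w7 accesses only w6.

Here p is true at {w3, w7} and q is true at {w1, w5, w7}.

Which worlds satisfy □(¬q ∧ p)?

w0: no successors, so □(¬q ∧ p) holds vacuously. ✓
w1: no successors, so □(¬q ∧ p) holds vacuously. ✓
w3: no successors, so □(¬q ∧ p) holds vacuously. ✓
w4: successors {w5}; ¬q ∧ p there: w5:F. ✗
w5: successors {w3, w6}; ¬q ∧ p there: w3:T, w6:F. ✗
w6: no successors, so □(¬q ∧ p) holds vacuously. ✓
w7: successors {w6}; ¬q ∧ p there: w6:F. ✗

{w0, w1, w3, w6}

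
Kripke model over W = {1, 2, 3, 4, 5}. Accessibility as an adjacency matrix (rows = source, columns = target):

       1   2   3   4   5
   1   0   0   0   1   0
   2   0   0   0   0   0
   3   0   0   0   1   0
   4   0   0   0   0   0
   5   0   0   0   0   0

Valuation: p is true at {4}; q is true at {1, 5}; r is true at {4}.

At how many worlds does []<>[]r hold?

3

1: successors {4}; <>[]r there: 4:F. ✗
2: no successors, so []<>[]r holds vacuously. ✓
3: successors {4}; <>[]r there: 4:F. ✗
4: no successors, so []<>[]r holds vacuously. ✓
5: no successors, so []<>[]r holds vacuously. ✓
Satisfying worlds: {2, 4, 5}.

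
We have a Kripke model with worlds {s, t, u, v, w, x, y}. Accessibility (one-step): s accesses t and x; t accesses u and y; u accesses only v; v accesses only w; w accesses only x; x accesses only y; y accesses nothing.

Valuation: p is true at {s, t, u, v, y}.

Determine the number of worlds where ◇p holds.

4

s: successors {t, x}; p there: t:T, x:F. ✓
t: successors {u, y}; p there: u:T, y:T. ✓
u: successors {v}; p there: v:T. ✓
v: successors {w}; p there: w:F. ✗
w: successors {x}; p there: x:F. ✗
x: successors {y}; p there: y:T. ✓
y: no successors, so ◇p fails. ✗
Satisfying worlds: {s, t, u, x}.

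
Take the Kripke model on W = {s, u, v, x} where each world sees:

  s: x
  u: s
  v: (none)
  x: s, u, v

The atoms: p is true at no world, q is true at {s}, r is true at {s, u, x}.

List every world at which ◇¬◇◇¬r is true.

{s, x}

s: successors {x}; ¬◇◇¬r there: x:T. ✓
u: successors {s}; ¬◇◇¬r there: s:F. ✗
v: no successors, so ◇¬◇◇¬r fails. ✗
x: successors {s, u, v}; ¬◇◇¬r there: s:F, u:T, v:T. ✓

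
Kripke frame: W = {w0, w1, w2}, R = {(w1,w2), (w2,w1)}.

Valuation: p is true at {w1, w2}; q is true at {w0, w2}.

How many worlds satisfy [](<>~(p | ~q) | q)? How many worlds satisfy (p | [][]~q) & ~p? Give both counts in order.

For [](<>~(p | ~q) | q):
w0: no successors, so [](<>~(p | ~q) | q) holds vacuously. ✓
w1: successors {w2}; <>~(p | ~q) | q there: w2:T. ✓
w2: successors {w1}; <>~(p | ~q) | q there: w1:F. ✗
— 2 worlds.
For (p | [][]~q) & ~p:
w0: p | [][]~q is T, ~p is T. ✓
w1: p | [][]~q is T, ~p is F. ✗
w2: p | [][]~q is T, ~p is F. ✗
— 1 world.

2 and 1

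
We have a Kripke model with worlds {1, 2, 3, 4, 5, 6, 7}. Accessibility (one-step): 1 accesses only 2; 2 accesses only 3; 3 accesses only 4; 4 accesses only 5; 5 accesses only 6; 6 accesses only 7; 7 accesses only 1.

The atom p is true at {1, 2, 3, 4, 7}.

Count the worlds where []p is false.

1: successors {2}; p there: 2:T. ✓
2: successors {3}; p there: 3:T. ✓
3: successors {4}; p there: 4:T. ✓
4: successors {5}; p there: 5:F. ✗
5: successors {6}; p there: 6:F. ✗
6: successors {7}; p there: 7:T. ✓
7: successors {1}; p there: 1:T. ✓
Satisfying worlds: {1, 2, 3, 6, 7}.
So []p fails at the other 2 worlds.

2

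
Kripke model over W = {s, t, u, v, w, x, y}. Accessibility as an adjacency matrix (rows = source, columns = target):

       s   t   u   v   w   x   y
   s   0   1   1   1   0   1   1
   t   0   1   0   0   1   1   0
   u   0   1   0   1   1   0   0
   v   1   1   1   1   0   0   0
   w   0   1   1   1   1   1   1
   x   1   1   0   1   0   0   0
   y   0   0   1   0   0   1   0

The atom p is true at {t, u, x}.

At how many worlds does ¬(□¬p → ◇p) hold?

s: □¬p → ◇p is T. ✗
t: □¬p → ◇p is T. ✗
u: □¬p → ◇p is T. ✗
v: □¬p → ◇p is T. ✗
w: □¬p → ◇p is T. ✗
x: □¬p → ◇p is T. ✗
y: □¬p → ◇p is T. ✗
Satisfying worlds: ∅.

0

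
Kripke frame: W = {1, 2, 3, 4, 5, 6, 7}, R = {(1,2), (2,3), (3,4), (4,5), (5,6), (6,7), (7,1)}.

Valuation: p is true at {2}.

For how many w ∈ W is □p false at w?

6

1: successors {2}; p there: 2:T. ✓
2: successors {3}; p there: 3:F. ✗
3: successors {4}; p there: 4:F. ✗
4: successors {5}; p there: 5:F. ✗
5: successors {6}; p there: 6:F. ✗
6: successors {7}; p there: 7:F. ✗
7: successors {1}; p there: 1:F. ✗
Satisfying worlds: {1}.
So □p fails at the other 6 worlds.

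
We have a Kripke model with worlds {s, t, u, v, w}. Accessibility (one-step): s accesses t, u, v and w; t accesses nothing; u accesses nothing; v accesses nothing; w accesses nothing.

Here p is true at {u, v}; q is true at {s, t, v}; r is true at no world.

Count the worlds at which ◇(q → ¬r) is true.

s: successors {t, u, v, w}; q → ¬r there: t:T, u:T, v:T, w:T. ✓
t: no successors, so ◇(q → ¬r) fails. ✗
u: no successors, so ◇(q → ¬r) fails. ✗
v: no successors, so ◇(q → ¬r) fails. ✗
w: no successors, so ◇(q → ¬r) fails. ✗
Satisfying worlds: {s}.

1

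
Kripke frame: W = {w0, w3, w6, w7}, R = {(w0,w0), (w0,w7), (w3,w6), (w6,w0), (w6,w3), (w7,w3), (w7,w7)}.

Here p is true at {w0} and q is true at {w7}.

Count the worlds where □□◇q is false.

w0: successors {w0, w7}; □◇q there: w0:T, w7:F. ✗
w3: successors {w6}; □◇q there: w6:F. ✗
w6: successors {w0, w3}; □◇q there: w0:T, w3:F. ✗
w7: successors {w3, w7}; □◇q there: w3:F, w7:F. ✗
Satisfying worlds: ∅.
So □□◇q fails at the other 4 worlds.

4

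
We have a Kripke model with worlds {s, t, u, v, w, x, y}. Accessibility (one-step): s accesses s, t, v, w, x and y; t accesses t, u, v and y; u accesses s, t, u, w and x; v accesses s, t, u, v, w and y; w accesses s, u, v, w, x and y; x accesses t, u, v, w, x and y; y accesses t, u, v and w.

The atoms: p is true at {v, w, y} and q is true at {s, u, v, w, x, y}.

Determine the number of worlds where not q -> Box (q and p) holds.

s: not q is F, Box (q and p) is F. ✓
t: not q is T, Box (q and p) is F. ✗
u: not q is F, Box (q and p) is F. ✓
v: not q is F, Box (q and p) is F. ✓
w: not q is F, Box (q and p) is F. ✓
x: not q is F, Box (q and p) is F. ✓
y: not q is F, Box (q and p) is F. ✓
Satisfying worlds: {s, u, v, w, x, y}.

6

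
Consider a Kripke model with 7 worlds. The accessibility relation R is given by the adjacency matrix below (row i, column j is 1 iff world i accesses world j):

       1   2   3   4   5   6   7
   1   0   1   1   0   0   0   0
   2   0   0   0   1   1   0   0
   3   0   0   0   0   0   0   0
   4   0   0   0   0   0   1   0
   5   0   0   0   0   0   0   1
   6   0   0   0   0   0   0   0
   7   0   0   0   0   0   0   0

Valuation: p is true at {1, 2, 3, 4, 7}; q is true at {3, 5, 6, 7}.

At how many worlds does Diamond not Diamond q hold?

3

1: successors {2, 3}; not Diamond q there: 2:F, 3:T. ✓
2: successors {4, 5}; not Diamond q there: 4:F, 5:F. ✗
3: no successors, so Diamond not Diamond q fails. ✗
4: successors {6}; not Diamond q there: 6:T. ✓
5: successors {7}; not Diamond q there: 7:T. ✓
6: no successors, so Diamond not Diamond q fails. ✗
7: no successors, so Diamond not Diamond q fails. ✗
Satisfying worlds: {1, 4, 5}.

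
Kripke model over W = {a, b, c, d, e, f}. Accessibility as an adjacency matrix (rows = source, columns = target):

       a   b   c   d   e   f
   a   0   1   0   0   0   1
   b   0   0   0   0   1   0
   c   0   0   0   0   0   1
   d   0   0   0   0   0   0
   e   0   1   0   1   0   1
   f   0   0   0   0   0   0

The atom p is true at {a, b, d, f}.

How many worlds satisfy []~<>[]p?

a: successors {b, f}; ~<>[]p there: b:F, f:T. ✗
b: successors {e}; ~<>[]p there: e:F. ✗
c: successors {f}; ~<>[]p there: f:T. ✓
d: no successors, so []~<>[]p holds vacuously. ✓
e: successors {b, d, f}; ~<>[]p there: b:F, d:T, f:T. ✗
f: no successors, so []~<>[]p holds vacuously. ✓
Satisfying worlds: {c, d, f}.

3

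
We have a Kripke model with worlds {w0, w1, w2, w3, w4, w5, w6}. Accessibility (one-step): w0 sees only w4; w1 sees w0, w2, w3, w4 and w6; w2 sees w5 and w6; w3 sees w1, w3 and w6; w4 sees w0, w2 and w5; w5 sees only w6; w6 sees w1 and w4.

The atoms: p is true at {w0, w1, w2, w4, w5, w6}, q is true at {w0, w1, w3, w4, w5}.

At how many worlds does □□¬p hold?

0

w0: successors {w4}; □¬p there: w4:F. ✗
w1: successors {w0, w2, w3, w4, w6}; □¬p there: w0:F, w2:F, w3:F, w4:F, w6:F. ✗
w2: successors {w5, w6}; □¬p there: w5:F, w6:F. ✗
w3: successors {w1, w3, w6}; □¬p there: w1:F, w3:F, w6:F. ✗
w4: successors {w0, w2, w5}; □¬p there: w0:F, w2:F, w5:F. ✗
w5: successors {w6}; □¬p there: w6:F. ✗
w6: successors {w1, w4}; □¬p there: w1:F, w4:F. ✗
Satisfying worlds: ∅.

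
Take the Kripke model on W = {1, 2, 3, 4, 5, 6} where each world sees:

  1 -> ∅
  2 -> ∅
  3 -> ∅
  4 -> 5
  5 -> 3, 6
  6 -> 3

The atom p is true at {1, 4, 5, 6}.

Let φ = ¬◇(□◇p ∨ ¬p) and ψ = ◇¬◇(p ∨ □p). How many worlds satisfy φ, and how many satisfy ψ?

4 and 2

For ¬◇(□◇p ∨ ¬p):
1: ◇(□◇p ∨ ¬p) is F. ✓
2: ◇(□◇p ∨ ¬p) is F. ✓
3: ◇(□◇p ∨ ¬p) is F. ✓
4: ◇(□◇p ∨ ¬p) is F. ✓
5: ◇(□◇p ∨ ¬p) is T. ✗
6: ◇(□◇p ∨ ¬p) is T. ✗
— 4 worlds.
For ◇¬◇(p ∨ □p):
1: no successors, so ◇¬◇(p ∨ □p) fails. ✗
2: no successors, so ◇¬◇(p ∨ □p) fails. ✗
3: no successors, so ◇¬◇(p ∨ □p) fails. ✗
4: successors {5}; ¬◇(p ∨ □p) there: 5:F. ✗
5: successors {3, 6}; ¬◇(p ∨ □p) there: 3:T, 6:F. ✓
6: successors {3}; ¬◇(p ∨ □p) there: 3:T. ✓
— 2 worlds.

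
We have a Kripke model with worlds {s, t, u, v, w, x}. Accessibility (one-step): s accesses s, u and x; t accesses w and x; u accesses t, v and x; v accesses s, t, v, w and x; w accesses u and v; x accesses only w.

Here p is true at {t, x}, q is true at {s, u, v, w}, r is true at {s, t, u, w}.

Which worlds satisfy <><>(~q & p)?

s: successors {s, u, x}; <>(~q & p) there: s:T, u:T, x:F. ✓
t: successors {w, x}; <>(~q & p) there: w:F, x:F. ✗
u: successors {t, v, x}; <>(~q & p) there: t:T, v:T, x:F. ✓
v: successors {s, t, v, w, x}; <>(~q & p) there: s:T, t:T, v:T, w:F, x:F. ✓
w: successors {u, v}; <>(~q & p) there: u:T, v:T. ✓
x: successors {w}; <>(~q & p) there: w:F. ✗

{s, u, v, w}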